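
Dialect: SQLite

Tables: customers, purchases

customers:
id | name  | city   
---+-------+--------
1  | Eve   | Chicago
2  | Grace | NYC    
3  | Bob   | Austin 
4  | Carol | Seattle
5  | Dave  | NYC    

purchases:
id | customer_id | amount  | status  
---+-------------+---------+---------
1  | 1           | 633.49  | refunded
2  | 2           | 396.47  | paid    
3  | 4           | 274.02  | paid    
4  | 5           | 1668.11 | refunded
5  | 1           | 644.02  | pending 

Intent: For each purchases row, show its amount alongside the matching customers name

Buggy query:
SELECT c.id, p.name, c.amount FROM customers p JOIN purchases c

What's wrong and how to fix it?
Bug: Missing join condition: each purchases row is matched to all customers rows instead of just its own

Fix: Specify the join condition linking the foreign key to the parent id

Corrected query:
SELECT c.id, p.name, c.amount FROM customers p JOIN purchases c ON c.customer_id = p.id

Result:
id | name  | amount 
---+-------+--------
1  | Eve   | 633.49 
2  | Grace | 396.47 
3  | Carol | 274.02 
4  | Dave  | 1668.11
5  | Eve   | 644.02 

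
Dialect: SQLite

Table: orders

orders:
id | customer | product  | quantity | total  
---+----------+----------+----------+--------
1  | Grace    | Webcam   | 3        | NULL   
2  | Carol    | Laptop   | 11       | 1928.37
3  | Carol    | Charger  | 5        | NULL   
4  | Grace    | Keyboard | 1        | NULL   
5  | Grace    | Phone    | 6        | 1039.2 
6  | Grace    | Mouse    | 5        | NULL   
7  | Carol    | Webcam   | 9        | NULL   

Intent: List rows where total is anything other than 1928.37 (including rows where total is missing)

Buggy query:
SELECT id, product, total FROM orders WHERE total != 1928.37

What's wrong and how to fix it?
Bug: Inequality against NULL is unknown, not true; rows with NULL are dropped

Fix: Handle NULL separately with IS NULL alongside the inequality

Corrected query:
SELECT id, product, total FROM orders WHERE total != 1928.37 OR total IS NULL

Result:
id | product  | total 
---+----------+-------
1  | Webcam   | NULL  
3  | Charger  | NULL  
4  | Keyboard | NULL  
5  | Phone    | 1039.2
6  | Mouse    | NULL  
7  | Webcam   | NULL  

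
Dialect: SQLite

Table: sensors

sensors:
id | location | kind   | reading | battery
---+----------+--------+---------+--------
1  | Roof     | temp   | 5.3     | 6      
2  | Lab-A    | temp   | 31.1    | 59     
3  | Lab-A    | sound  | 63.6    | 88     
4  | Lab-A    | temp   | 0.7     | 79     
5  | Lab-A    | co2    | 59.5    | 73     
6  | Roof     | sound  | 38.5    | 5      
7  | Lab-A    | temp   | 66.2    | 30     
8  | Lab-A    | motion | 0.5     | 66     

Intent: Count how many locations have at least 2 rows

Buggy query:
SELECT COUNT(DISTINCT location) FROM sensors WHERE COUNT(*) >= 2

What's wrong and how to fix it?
Bug: WHERE filters individual rows, not groups, so a group-level COUNT is invalid there

Fix: Use a subquery that GROUPs and filters with HAVING, then count its rows

Corrected query:
SELECT COUNT(*) FROM (SELECT location FROM sensors GROUP BY location HAVING COUNT(*) >= 2)

Result:
COUNT(*)
--------
2       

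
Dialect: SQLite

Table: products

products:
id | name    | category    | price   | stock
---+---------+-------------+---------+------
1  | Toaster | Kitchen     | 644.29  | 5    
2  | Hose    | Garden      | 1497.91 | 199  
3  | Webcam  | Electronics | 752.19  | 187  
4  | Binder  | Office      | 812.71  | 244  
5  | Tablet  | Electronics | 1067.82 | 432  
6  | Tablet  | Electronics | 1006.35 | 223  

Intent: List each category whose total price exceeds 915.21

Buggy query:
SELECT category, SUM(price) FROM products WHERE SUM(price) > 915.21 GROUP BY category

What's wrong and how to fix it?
Bug: WHERE runs before GROUP BY, so aggregates aren't available there

Fix: Use HAVING (which filters groups after aggregation) instead of WHERE

Corrected query:
SELECT category, SUM(price) FROM products GROUP BY category HAVING SUM(price) > 915.21

Result:
category    | SUM(price)
------------+-----------
Electronics | 2826.36   
Garden      | 1497.91   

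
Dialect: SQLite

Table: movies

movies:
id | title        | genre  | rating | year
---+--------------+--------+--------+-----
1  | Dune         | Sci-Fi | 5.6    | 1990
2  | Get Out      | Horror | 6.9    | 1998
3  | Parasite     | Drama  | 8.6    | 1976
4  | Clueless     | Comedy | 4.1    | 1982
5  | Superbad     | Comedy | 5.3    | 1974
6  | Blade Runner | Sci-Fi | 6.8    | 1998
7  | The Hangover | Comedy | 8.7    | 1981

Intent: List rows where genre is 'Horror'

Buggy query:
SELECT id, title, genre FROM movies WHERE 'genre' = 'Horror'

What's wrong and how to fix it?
Bug: 'genre' in single quotes is a string literal, not the column; the comparison is literal-vs-literal and never true

Fix: Remove the quotes around the column name (or use double quotes for an identifier)

Corrected query:
SELECT id, title, genre FROM movies WHERE genre = 'Horror'

Result:
id | title   | genre 
---+---------+-------
2  | Get Out | Horror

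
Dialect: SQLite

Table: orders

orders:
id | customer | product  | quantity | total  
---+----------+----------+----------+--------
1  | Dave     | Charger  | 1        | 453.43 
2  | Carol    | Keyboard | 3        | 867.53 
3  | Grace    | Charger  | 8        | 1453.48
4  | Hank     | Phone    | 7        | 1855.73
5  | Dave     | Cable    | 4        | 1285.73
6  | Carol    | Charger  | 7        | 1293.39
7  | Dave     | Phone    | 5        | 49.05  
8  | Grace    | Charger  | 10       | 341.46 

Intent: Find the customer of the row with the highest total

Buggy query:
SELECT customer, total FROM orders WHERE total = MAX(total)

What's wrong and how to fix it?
Bug: MAX(total) is an aggregate and cannot be used directly in WHERE

Fix: Use a subquery: WHERE total = (SELECT MAX(total) FROM orders)

Corrected query:
SELECT customer, total FROM orders WHERE total = (SELECT MAX(total) FROM orders)

Result:
customer | total  
---------+--------
Hank     | 1855.73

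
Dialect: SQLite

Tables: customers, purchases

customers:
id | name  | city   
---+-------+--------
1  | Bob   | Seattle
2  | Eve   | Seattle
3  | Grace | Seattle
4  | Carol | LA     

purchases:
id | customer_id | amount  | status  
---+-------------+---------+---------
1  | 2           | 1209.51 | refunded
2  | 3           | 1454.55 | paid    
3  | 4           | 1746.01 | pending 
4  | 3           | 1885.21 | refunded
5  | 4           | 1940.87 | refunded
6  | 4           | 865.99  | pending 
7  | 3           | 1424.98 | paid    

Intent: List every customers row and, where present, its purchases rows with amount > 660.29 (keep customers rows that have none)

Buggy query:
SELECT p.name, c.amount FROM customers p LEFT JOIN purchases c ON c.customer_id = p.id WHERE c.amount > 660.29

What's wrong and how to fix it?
Bug: Filtering c.amount in WHERE discards the NULL rows produced by LEFT JOIN, turning it into an inner join

Fix: Move the right-table condition into the ON clause so unmatched parents are kept

Corrected query:
SELECT p.name, c.amount FROM customers p LEFT JOIN purchases c ON c.customer_id = p.id AND c.amount > 660.29

Result:
name  | amount 
------+--------
Bob   | NULL   
Eve   | 1209.51
Grace | 1424.98
Grace | 1454.55
Grace | 1885.21
Carol | 865.99 
Carol | 1746.01
Carol | 1940.87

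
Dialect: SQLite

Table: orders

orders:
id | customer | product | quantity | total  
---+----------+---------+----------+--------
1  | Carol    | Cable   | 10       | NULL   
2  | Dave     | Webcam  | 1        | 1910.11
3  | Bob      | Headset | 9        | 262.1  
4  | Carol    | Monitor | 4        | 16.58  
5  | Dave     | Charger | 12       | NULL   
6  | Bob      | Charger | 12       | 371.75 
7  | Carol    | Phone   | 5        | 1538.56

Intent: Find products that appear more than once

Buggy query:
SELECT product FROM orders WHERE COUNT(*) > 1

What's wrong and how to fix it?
Bug: COUNT(*) is an aggregate and cannot be used in WHERE

Fix: Group first, then use HAVING for the count condition

Corrected query:
SELECT product FROM orders GROUP BY product HAVING COUNT(*) > 1

Result:
product
-------
Charger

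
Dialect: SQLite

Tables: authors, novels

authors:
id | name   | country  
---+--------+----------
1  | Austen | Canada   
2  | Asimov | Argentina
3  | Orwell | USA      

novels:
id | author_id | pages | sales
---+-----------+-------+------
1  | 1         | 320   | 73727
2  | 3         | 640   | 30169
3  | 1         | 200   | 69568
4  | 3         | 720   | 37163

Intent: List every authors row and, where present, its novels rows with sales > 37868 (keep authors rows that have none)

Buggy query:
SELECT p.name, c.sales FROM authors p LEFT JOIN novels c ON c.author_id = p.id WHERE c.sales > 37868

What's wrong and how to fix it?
Bug: A WHERE condition on the right-hand table after LEFT JOIN drops unmatched parents

Fix: Put 'c.sales > 37868' in the JOIN's ON clause instead of WHERE

Corrected query:
SELECT p.name, c.sales FROM authors p LEFT JOIN novels c ON c.author_id = p.id AND c.sales > 37868

Result:
name   | sales
-------+------
Austen | 69568
Austen | 73727
Asimov | NULL 
Orwell | NULL 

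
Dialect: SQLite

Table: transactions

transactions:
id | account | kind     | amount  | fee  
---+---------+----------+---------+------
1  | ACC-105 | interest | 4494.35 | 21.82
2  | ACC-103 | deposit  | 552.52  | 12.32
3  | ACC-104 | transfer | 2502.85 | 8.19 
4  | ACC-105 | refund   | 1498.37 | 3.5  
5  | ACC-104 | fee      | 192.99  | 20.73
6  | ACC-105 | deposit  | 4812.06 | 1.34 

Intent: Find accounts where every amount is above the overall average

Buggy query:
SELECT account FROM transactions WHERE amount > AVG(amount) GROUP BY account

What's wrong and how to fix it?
Bug: WHERE evaluates per row before aggregation, so AVG() is unavailable

Fix: Use a subquery for AVG and a HAVING MIN(...) filter so the condition holds for every row in the group

Corrected query:
SELECT account FROM transactions GROUP BY account HAVING MIN(amount) > (SELECT AVG(amount) FROM transactions)

Result:
(no rows)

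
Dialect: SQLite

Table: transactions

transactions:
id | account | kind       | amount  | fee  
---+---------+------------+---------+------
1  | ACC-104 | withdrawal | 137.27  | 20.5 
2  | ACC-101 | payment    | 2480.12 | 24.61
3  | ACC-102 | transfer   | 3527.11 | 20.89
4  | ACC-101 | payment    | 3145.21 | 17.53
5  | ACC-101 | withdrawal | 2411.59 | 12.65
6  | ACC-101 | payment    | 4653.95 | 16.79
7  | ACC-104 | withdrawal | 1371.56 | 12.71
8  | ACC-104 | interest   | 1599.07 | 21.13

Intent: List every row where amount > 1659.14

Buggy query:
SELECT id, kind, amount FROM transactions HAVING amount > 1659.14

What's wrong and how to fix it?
Bug: HAVING filters the output of aggregation, but this query has no GROUP BY and no aggregate functions, so SQLite rejects it (HAVING clause on a non-aggregate query); the condition here is per row

Fix: Use WHERE for row-level filtering

Corrected query:
SELECT id, kind, amount FROM transactions WHERE amount > 1659.14

Result:
id | kind       | amount 
---+------------+--------
2  | payment    | 2480.12
3  | transfer   | 3527.11
4  | payment    | 3145.21
5  | withdrawal | 2411.59
6  | payment    | 4653.95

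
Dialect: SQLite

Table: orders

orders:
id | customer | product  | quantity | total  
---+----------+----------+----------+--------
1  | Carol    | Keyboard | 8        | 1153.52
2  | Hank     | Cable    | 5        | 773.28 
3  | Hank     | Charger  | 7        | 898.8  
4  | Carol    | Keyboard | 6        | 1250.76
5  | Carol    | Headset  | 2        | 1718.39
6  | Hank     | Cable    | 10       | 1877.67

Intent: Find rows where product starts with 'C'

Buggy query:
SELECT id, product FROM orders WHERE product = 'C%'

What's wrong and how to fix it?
Bug: '=' compares the literal string including the % character; pattern matching needs LIKE

Fix: Use LIKE for wildcard pattern matching

Corrected query:
SELECT id, product FROM orders WHERE product LIKE 'C%'

Result:
id | product
---+--------
2  | Cable  
3  | Charger
6  | Cable  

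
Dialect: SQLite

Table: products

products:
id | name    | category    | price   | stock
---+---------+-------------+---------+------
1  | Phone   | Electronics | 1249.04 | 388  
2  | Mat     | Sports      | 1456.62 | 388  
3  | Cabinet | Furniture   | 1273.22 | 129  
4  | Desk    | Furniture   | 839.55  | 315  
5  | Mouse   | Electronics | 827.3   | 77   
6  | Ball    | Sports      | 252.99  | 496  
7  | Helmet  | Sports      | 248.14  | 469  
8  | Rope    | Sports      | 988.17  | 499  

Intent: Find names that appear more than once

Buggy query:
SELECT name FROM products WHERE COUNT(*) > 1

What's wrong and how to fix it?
Bug: COUNT(*) is an aggregate and cannot be used in WHERE

Fix: Group first, then use HAVING for the count condition

Corrected query:
SELECT name FROM products GROUP BY name HAVING COUNT(*) > 1

Result:
(no rows)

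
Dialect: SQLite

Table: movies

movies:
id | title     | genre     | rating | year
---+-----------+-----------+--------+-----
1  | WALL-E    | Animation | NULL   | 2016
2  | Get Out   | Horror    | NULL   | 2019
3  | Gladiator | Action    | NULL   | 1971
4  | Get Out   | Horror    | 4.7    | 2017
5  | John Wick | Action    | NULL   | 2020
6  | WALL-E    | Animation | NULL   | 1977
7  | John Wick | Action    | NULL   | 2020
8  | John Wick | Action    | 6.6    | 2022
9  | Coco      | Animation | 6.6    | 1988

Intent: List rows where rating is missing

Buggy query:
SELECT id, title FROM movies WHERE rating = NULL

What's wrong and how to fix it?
Bug: Comparing to NULL with '=' never matches; NULL = NULL is unknown, not true

Fix: Replace '= NULL' with 'IS NULL'

Corrected query:
SELECT id, title FROM movies WHERE rating IS NULL

Result:
id | title    
---+----------
1  | WALL-E   
2  | Get Out  
3  | Gladiator
5  | John Wick
6  | WALL-E   
7  | John Wick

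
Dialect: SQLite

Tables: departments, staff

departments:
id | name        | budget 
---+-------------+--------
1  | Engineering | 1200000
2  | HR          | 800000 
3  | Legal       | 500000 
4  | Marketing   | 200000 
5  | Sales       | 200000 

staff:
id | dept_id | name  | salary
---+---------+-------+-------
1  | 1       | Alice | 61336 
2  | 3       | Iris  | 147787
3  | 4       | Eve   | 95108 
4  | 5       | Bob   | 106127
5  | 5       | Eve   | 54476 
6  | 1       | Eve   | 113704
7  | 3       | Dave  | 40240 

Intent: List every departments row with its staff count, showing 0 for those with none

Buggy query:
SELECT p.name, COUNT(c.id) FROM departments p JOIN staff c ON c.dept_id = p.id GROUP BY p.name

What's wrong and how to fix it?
Bug: An inner join excludes parents with zero children

Fix: Switch to LEFT JOIN to retain unmatched parent rows

Corrected query:
SELECT p.name, COUNT(c.id) FROM departments p LEFT JOIN staff c ON c.dept_id = p.id GROUP BY p.name

Result:
name        | COUNT(c.id)
------------+------------
Engineering | 2          
HR          | 0          
Legal       | 2          
Marketing   | 1          
Sales       | 2          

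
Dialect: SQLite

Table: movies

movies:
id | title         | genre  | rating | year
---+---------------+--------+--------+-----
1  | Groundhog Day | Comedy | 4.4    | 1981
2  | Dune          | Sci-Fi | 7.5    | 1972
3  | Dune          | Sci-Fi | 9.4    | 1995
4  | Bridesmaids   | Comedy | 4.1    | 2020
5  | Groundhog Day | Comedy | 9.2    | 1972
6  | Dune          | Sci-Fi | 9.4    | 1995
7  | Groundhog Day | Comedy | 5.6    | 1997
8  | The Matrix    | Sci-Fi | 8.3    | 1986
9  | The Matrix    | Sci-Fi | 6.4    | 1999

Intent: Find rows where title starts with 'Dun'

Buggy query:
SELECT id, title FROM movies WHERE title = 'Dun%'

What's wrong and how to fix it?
Bug: '=' compares the literal string including the % character; pattern matching needs LIKE

Fix: Use LIKE for wildcard pattern matching

Corrected query:
SELECT id, title FROM movies WHERE title LIKE 'Dun%'

Result:
id | title
---+------
2  | Dune 
3  | Dune 
6  | Dune 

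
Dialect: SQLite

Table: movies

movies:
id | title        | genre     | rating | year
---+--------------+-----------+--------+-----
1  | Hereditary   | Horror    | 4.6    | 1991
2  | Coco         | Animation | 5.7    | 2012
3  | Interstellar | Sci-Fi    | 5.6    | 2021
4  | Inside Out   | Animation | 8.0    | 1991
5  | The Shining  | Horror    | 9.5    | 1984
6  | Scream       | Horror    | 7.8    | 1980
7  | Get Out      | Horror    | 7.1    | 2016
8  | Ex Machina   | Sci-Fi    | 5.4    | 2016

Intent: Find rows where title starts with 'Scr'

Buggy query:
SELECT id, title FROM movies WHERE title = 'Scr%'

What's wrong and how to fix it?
Bug: Wildcards only work with LIKE; '=' treats '%' as a literal character

Fix: Use LIKE for wildcard pattern matching

Corrected query:
SELECT id, title FROM movies WHERE title LIKE 'Scr%'

Result:
id | title 
---+-------
6  | Scream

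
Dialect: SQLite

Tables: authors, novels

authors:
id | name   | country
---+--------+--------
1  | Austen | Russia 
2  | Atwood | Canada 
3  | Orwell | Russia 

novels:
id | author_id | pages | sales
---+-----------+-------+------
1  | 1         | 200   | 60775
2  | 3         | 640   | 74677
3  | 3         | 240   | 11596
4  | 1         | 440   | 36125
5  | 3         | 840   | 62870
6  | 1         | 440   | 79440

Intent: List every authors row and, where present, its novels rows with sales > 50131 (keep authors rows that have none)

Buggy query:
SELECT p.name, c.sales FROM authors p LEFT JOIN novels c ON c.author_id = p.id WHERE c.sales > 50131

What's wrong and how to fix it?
Bug: Filtering c.sales in WHERE discards the NULL rows produced by LEFT JOIN, turning it into an inner join

Fix: Move the right-table condition into the ON clause so unmatched parents are kept

Corrected query:
SELECT p.name, c.sales FROM authors p LEFT JOIN novels c ON c.author_id = p.id AND c.sales > 50131

Result:
name   | sales
-------+------
Austen | 60775
Austen | 79440
Atwood | NULL 
Orwell | 62870
Orwell | 74677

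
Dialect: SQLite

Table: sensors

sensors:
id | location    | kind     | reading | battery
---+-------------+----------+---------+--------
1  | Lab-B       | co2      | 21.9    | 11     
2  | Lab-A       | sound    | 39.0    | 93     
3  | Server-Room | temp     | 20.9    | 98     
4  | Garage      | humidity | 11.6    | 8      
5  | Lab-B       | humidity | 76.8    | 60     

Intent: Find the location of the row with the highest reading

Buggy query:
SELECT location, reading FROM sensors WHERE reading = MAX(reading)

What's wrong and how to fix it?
Bug: WHERE is evaluated per row; an aggregate over the whole table isn't defined there

Fix: Wrap MAX in a scalar subquery so WHERE compares against a single value

Corrected query:
SELECT location, reading FROM sensors WHERE reading = (SELECT MAX(reading) FROM sensors)

Result:
location | reading
---------+--------
Lab-B    | 76.8   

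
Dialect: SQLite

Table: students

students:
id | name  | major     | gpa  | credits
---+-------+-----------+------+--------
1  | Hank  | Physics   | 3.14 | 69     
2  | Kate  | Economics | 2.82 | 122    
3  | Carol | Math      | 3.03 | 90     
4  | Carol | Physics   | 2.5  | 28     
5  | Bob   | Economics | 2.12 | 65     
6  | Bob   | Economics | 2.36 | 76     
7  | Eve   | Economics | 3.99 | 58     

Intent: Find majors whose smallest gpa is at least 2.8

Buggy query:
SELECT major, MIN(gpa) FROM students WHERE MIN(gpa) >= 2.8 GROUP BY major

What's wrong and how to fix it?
Bug: MIN() in WHERE is a misuse of aggregate

Fix: Replace WHERE with HAVING after the GROUP BY

Corrected query:
SELECT major, MIN(gpa) FROM students GROUP BY major HAVING MIN(gpa) >= 2.8

Result:
major | MIN(gpa)
------+---------
Math  | 3.03    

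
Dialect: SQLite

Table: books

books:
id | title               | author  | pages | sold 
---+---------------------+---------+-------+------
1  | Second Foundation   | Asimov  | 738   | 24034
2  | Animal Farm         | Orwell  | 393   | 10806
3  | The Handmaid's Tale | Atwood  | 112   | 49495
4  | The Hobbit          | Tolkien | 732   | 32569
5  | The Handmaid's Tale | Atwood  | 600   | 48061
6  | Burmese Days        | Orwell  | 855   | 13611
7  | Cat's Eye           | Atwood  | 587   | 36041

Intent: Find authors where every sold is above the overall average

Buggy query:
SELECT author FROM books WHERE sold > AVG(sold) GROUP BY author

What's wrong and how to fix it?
Bug: AVG() is an aggregate; it can't sit directly in WHERE

Fix: Compute the overall average in a scalar subquery and compare each group's MIN against it in HAVING

Corrected query:
SELECT author FROM books GROUP BY author HAVING MIN(sold) > (SELECT AVG(sold) FROM books)

Result:
author 
-------
Atwood 
Tolkien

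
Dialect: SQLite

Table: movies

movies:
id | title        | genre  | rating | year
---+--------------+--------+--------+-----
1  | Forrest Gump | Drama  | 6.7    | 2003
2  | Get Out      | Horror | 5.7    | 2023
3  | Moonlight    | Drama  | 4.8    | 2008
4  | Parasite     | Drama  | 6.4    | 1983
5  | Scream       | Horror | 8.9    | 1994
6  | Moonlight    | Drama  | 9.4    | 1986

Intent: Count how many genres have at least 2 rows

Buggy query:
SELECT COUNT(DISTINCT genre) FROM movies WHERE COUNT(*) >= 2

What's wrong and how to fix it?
Bug: WHERE filters individual rows, not groups, so a group-level COUNT is invalid there

Fix: Use a subquery that GROUPs and filters with HAVING, then count its rows

Corrected query:
SELECT COUNT(*) FROM (SELECT genre FROM movies GROUP BY genre HAVING COUNT(*) >= 2)

Result:
COUNT(*)
--------
2       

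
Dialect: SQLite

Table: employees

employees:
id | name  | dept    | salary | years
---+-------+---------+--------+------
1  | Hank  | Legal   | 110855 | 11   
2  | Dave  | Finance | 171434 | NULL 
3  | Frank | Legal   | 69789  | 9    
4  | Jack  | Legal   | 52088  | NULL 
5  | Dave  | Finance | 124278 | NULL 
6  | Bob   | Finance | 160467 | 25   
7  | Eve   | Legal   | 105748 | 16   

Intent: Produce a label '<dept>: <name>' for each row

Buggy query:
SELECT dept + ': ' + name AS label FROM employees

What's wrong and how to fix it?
Bug: '+' is numeric addition; on text columns SQLite converts them to 0 instead of concatenating

Fix: Replace + with || to concatenate text

Corrected query:
SELECT dept || ': ' || name AS label FROM employees

Result:
label        
-------------
Legal: Hank  
Finance: Dave
Legal: Frank 
Legal: Jack  
Finance: Dave
Finance: Bob 
Legal: Eve   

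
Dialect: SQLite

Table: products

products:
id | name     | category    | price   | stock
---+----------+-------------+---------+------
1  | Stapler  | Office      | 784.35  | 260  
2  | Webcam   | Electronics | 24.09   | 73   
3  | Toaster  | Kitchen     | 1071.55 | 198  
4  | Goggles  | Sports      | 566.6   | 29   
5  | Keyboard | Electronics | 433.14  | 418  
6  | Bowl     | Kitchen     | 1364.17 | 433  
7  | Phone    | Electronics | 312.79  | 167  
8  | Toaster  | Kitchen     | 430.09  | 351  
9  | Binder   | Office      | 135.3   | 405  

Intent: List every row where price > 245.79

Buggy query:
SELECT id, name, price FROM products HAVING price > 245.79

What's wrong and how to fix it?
Bug: HAVING filters the output of aggregation, but this query has no GROUP BY and no aggregate functions, so SQLite rejects it (HAVING clause on a non-aggregate query); the condition here is per row

Fix: Replace HAVING with WHERE since the condition applies to individual rows

Corrected query:
SELECT id, name, price FROM products WHERE price > 245.79

Result:
id | name     | price  
---+----------+--------
1  | Stapler  | 784.35 
3  | Toaster  | 1071.55
4  | Goggles  | 566.6  
5  | Keyboard | 433.14 
6  | Bowl     | 1364.17
7  | Phone    | 312.79 
8  | Toaster  | 430.09 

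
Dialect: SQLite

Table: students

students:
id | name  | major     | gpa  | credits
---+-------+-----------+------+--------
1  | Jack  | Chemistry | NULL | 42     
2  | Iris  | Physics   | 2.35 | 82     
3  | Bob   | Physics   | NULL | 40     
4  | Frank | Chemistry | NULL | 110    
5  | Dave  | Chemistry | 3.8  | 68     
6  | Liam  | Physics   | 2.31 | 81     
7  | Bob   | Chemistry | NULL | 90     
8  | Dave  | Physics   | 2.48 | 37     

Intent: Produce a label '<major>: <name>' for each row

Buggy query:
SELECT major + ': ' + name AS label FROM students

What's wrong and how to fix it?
Bug: '+' is numeric addition; on text columns SQLite converts them to 0 instead of concatenating

Fix: Replace + with || to concatenate text

Corrected query:
SELECT major || ': ' || name AS label FROM students

Result:
label           
----------------
Chemistry: Jack 
Physics: Iris   
Physics: Bob    
Chemistry: Frank
Chemistry: Dave 
Physics: Liam   
Chemistry: Bob  
Physics: Dave   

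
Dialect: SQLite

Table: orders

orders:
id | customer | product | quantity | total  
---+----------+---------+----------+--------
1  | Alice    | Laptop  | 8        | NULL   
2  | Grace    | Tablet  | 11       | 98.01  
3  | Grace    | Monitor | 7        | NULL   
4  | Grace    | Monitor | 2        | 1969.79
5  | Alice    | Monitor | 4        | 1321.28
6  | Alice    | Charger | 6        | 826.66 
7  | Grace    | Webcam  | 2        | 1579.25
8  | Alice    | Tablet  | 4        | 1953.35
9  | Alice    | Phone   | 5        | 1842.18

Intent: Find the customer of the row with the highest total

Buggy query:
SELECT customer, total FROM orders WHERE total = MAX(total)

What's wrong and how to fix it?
Bug: MAX(total) is an aggregate and cannot be used directly in WHERE

Fix: Wrap MAX in a scalar subquery so WHERE compares against a single value

Corrected query:
SELECT customer, total FROM orders WHERE total = (SELECT MAX(total) FROM orders)

Result:
customer | total  
---------+--------
Grace    | 1969.79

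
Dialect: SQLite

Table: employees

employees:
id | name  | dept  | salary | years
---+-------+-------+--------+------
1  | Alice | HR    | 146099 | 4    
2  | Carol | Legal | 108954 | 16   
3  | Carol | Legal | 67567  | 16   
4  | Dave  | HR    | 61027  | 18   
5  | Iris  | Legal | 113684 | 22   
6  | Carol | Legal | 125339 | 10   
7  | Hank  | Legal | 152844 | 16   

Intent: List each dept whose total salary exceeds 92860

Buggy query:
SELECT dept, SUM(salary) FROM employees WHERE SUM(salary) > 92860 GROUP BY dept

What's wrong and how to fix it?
Bug: WHERE runs before GROUP BY, so aggregates aren't available there

Fix: Move the aggregate condition to a HAVING clause

Corrected query:
SELECT dept, SUM(salary) FROM employees GROUP BY dept HAVING SUM(salary) > 92860

Result:
dept  | SUM(salary)
------+------------
HR    | 207126     
Legal | 568388     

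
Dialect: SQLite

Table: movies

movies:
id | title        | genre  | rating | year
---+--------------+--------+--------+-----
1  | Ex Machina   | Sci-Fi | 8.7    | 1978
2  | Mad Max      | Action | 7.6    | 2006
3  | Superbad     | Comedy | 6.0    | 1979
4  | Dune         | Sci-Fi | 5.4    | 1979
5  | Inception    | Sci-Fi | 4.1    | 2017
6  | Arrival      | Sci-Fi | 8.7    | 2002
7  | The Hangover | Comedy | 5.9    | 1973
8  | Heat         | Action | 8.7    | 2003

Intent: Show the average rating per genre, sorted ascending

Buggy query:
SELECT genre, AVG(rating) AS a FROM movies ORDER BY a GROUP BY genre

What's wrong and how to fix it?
Bug: GROUP BY must precede ORDER BY

Fix: Reorder: SELECT … FROM … GROUP BY … ORDER BY …

Corrected query:
SELECT genre, AVG(rating) AS a FROM movies GROUP BY genre ORDER BY a

Result:
genre  | a    
-------+------
Comedy | 5.95 
Sci-Fi | 6.725
Action | 8.15 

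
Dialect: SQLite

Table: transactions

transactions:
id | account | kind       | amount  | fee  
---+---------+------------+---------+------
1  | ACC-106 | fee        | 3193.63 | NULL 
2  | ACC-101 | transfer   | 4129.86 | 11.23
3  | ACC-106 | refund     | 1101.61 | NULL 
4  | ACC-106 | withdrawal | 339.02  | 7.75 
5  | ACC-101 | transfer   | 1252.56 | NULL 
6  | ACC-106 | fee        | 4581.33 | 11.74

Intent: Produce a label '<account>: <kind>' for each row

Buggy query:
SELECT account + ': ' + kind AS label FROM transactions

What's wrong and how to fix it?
Bug: SQLite uses || for string concatenation; + coerces text to numbers (yielding 0)

Fix: Use the || operator for string concatenation

Corrected query:
SELECT account || ': ' || kind AS label FROM transactions

Result:
label              
-------------------
ACC-106: fee       
ACC-101: transfer  
ACC-106: refund    
ACC-106: withdrawal
ACC-101: transfer  
ACC-106: fee       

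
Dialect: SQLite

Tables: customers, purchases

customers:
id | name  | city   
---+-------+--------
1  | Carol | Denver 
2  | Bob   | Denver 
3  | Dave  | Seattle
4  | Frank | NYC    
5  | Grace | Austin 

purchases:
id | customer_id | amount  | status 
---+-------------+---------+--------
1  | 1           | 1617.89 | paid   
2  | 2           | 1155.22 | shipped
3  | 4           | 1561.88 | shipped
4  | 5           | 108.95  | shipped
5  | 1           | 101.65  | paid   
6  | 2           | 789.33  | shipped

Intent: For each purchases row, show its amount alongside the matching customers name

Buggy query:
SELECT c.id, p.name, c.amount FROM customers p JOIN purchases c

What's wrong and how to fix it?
Bug: Missing join condition: each purchases row is matched to all customers rows instead of just its own

Fix: Specify the join condition linking the foreign key to the parent id

Corrected query:
SELECT c.id, p.name, c.amount FROM customers p JOIN purchases c ON c.customer_id = p.id

Result:
id | name  | amount 
---+-------+--------
1  | Carol | 1617.89
2  | Bob   | 1155.22
3  | Frank | 1561.88
4  | Grace | 108.95 
5  | Carol | 101.65 
6  | Bob   | 789.33 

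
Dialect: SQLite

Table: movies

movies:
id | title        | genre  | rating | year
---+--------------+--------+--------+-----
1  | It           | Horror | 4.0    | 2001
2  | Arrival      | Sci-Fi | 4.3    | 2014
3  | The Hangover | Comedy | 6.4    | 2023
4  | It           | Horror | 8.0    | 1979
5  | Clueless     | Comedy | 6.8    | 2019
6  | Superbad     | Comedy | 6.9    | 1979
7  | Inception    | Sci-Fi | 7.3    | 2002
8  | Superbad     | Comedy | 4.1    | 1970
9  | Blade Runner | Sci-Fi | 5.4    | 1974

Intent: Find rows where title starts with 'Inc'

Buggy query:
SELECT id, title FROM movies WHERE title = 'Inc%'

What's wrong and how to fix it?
Bug: Wildcards only work with LIKE; '=' treats '%' as a literal character

Fix: Replace '=' with LIKE so 'Inc%' is treated as a pattern

Corrected query:
SELECT id, title FROM movies WHERE title LIKE 'Inc%'

Result:
id | title    
---+----------
7  | Inception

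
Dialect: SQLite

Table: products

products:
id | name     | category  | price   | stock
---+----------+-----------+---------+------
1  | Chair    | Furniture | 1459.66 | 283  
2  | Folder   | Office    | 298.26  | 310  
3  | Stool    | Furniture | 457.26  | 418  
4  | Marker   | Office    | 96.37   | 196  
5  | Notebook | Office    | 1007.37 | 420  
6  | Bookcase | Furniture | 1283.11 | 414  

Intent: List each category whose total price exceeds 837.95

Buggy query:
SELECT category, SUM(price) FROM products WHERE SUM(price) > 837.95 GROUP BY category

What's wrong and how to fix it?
Bug: SUM(price) is an aggregate, but WHERE filters rows before aggregation

Fix: Use HAVING (which filters groups after aggregation) instead of WHERE

Corrected query:
SELECT category, SUM(price) FROM products GROUP BY category HAVING SUM(price) > 837.95

Result:
category  | SUM(price)
----------+-----------
Furniture | 3200.03   
Office    | 1402      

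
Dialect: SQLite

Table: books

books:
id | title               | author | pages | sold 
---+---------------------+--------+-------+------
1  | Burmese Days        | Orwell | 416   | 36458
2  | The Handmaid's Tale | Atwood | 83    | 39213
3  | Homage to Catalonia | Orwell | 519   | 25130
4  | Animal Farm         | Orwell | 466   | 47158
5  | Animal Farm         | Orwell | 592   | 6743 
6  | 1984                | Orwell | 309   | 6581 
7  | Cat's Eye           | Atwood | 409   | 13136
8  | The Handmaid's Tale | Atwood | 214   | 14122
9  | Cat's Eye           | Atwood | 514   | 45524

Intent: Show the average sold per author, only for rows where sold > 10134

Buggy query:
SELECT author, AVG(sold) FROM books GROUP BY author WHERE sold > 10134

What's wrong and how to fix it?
Bug: WHERE cannot follow GROUP BY

Fix: Move the WHERE clause before GROUP BY

Corrected query:
SELECT author, AVG(sold) FROM books WHERE sold > 10134 GROUP BY author

Result:
author | AVG(sold)   
-------+-------------
Atwood | 27998.75    
Orwell | 36248.666667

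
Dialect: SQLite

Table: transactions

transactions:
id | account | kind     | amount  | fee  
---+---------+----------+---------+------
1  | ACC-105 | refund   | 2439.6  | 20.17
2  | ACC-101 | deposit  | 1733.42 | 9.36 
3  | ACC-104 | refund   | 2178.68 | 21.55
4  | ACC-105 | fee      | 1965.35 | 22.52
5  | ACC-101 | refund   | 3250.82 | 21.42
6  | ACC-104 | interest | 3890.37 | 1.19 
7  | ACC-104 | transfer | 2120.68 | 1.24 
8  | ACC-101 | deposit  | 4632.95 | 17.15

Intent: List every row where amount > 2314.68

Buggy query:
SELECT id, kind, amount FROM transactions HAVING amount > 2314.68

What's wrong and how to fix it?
Bug: This is a non-aggregate query (no GROUP BY, no aggregates), so in SQLite the HAVING clause is invalid here; a row-level condition belongs in WHERE

Fix: Use WHERE for row-level filtering

Corrected query:
SELECT id, kind, amount FROM transactions WHERE amount > 2314.68

Result:
id | kind     | amount 
---+----------+--------
1  | refund   | 2439.6 
5  | refund   | 3250.82
6  | interest | 3890.37
8  | deposit  | 4632.95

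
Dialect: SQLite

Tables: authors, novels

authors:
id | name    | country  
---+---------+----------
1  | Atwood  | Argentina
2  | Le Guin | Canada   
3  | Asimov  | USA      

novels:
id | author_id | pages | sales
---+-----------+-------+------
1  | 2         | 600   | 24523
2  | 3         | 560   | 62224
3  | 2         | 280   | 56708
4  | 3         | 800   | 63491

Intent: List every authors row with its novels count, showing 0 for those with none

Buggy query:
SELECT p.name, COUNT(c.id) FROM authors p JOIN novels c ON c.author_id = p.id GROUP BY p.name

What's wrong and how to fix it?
Bug: INNER JOIN drops authors rows that have no matching novels rows

Fix: Switch to LEFT JOIN to retain unmatched parent rows

Corrected query:
SELECT p.name, COUNT(c.id) FROM authors p LEFT JOIN novels c ON c.author_id = p.id GROUP BY p.name

Result:
name    | COUNT(c.id)
--------+------------
Asimov  | 2          
Atwood  | 0          
Le Guin | 2          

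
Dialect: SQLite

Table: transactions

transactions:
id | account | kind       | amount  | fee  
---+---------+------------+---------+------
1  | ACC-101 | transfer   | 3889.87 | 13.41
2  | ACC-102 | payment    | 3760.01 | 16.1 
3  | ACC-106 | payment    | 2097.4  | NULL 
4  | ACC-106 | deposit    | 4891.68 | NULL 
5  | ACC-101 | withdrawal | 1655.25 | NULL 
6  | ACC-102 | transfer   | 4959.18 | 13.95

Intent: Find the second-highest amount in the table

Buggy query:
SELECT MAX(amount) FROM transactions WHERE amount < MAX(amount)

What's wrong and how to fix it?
Bug: The inner MAX is an aggregate inside WHERE, which is not allowed

Fix: Put the inner MAX in a scalar subquery

Corrected query:
SELECT MAX(amount) FROM transactions WHERE amount < (SELECT MAX(amount) FROM transactions)

Result:
MAX(amount)
-----------
4891.68    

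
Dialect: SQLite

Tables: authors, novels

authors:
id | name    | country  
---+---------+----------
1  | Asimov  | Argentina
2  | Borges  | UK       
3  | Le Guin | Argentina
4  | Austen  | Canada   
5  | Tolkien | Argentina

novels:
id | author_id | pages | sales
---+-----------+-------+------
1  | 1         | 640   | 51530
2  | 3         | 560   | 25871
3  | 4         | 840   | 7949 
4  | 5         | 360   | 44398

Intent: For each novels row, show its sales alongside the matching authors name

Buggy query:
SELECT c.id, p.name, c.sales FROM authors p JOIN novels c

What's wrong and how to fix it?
Bug: JOIN with no ON clause produces a cartesian product; every novels row pairs with every authors row

Fix: Add ON c.author_id = p.id to the JOIN

Corrected query:
SELECT c.id, p.name, c.sales FROM authors p JOIN novels c ON c.author_id = p.id

Result:
id | name    | sales
---+---------+------
1  | Asimov  | 51530
2  | Le Guin | 25871
3  | Austen  | 7949 
4  | Tolkien | 44398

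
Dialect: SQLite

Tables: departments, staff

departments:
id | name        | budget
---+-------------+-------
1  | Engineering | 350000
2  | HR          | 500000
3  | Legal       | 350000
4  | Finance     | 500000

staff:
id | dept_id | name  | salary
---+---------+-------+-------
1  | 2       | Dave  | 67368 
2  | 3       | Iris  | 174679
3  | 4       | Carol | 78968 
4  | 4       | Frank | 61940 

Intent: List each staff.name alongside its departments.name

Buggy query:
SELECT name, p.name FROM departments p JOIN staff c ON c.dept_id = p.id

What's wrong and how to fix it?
Bug: 'name' exists in both joined tables, so the database can't tell which one is meant

Fix: Prefix ambiguous columns with the table alias

Corrected query:
SELECT c.name, p.name FROM departments p JOIN staff c ON c.dept_id = p.id

Result:
name  | name   
------+--------
Dave  | HR     
Iris  | Legal  
Carol | Finance
Frank | Finance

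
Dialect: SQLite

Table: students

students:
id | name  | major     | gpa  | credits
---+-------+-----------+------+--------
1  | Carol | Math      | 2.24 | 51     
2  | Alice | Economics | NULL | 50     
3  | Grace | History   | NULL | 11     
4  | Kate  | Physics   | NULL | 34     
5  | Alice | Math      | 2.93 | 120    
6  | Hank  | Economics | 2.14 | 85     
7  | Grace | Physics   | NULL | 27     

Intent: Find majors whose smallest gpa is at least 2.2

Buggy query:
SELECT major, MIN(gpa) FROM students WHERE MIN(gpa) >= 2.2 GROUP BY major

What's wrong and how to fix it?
Bug: MIN() in WHERE is a misuse of aggregate

Fix: Use HAVING for the per-group MIN condition

Corrected query:
SELECT major, MIN(gpa) FROM students GROUP BY major HAVING MIN(gpa) >= 2.2

Result:
major | MIN(gpa)
------+---------
Math  | 2.24    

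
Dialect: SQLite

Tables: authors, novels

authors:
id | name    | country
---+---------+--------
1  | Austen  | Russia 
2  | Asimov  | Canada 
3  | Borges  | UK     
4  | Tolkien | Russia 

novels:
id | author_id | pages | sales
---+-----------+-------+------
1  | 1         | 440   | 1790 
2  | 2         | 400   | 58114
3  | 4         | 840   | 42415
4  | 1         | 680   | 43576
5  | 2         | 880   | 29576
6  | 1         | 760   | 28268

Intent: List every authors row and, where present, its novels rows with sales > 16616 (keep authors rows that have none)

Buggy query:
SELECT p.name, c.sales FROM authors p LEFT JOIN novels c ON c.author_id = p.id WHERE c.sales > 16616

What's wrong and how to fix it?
Bug: A WHERE condition on the right-hand table after LEFT JOIN drops unmatched parents

Fix: Put 'c.sales > 16616' in the JOIN's ON clause instead of WHERE

Corrected query:
SELECT p.name, c.sales FROM authors p LEFT JOIN novels c ON c.author_id = p.id AND c.sales > 16616

Result:
name    | sales
--------+------
Austen  | 28268
Austen  | 43576
Asimov  | 29576
Asimov  | 58114
Borges  | NULL 
Tolkien | 42415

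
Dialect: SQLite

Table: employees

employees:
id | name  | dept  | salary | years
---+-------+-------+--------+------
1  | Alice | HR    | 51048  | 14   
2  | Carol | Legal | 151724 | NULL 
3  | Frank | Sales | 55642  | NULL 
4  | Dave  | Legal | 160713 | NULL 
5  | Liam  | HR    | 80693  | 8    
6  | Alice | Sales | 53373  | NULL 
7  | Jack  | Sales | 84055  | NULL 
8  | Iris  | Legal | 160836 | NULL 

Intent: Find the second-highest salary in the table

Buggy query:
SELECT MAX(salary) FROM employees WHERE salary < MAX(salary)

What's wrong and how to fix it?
Bug: The inner MAX is an aggregate inside WHERE, which is not allowed

Fix: Put the inner MAX in a scalar subquery

Corrected query:
SELECT MAX(salary) FROM employees WHERE salary < (SELECT MAX(salary) FROM employees)

Result:
MAX(salary)
-----------
160713     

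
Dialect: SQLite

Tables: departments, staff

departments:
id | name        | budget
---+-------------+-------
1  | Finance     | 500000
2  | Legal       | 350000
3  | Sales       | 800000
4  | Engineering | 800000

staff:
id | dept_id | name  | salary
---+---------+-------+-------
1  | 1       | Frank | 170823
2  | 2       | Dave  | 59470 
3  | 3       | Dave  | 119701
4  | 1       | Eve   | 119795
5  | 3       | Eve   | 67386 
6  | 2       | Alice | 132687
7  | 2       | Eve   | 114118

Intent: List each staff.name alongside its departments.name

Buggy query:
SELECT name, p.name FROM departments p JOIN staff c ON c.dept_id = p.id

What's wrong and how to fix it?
Bug: 'name' exists in both joined tables, so the database can't tell which one is meant

Fix: Prefix ambiguous columns with the table alias

Corrected query:
SELECT c.name, p.name FROM departments p JOIN staff c ON c.dept_id = p.id

Result:
name  | name   
------+--------
Frank | Finance
Dave  | Legal  
Dave  | Sales  
Eve   | Finance
Eve   | Sales  
Alice | Legal  
Eve   | Legal  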